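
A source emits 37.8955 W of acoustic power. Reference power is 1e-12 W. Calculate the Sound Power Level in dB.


Given values:
  W = 37.8955 W
  W_ref = 1e-12 W
Formula: SWL = 10 * log10(W / W_ref)
Compute ratio: W / W_ref = 37895500000000
Compute log10: log10(37895500000000) = 13.578588
Multiply: SWL = 10 * 13.578588 = 135.79

135.79 dB


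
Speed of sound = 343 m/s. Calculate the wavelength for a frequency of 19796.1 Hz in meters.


Given values:
  c = 343 m/s, f = 19796.1 Hz
Formula: lambda = c / f
lambda = 343 / 19796.1
lambda = 0.0173

0.0173 m


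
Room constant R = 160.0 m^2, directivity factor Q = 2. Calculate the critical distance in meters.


Given values:
  R = 160.0 m^2, Q = 2
Formula: d_c = 0.141 * sqrt(Q * R)
Compute Q * R = 2 * 160.0 = 320.0
Compute sqrt(320.0) = 17.8885
d_c = 0.141 * 17.8885 = 2.522

2.522 m


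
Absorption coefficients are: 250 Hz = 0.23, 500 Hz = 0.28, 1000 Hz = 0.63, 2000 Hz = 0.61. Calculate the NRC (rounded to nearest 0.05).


Given values:
  a_250 = 0.23, a_500 = 0.28
  a_1000 = 0.63, a_2000 = 0.61
Formula: NRC = (a250 + a500 + a1000 + a2000) / 4
Sum = 0.23 + 0.28 + 0.63 + 0.61 = 1.75
NRC = 1.75 / 4 = 0.4375
Rounded to nearest 0.05: 0.45

0.45


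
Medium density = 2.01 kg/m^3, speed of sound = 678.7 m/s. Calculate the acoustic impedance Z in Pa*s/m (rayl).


Given values:
  rho = 2.01 kg/m^3
  c = 678.7 m/s
Formula: Z = rho * c
Z = 2.01 * 678.7
Z = 1364.19

1364.19 rayl


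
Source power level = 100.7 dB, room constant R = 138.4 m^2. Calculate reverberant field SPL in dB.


Given values:
  Lw = 100.7 dB, R = 138.4 m^2
Formula: SPL = Lw + 10 * log10(4 / R)
Compute 4 / R = 4 / 138.4 = 0.028902
Compute 10 * log10(0.028902) = -15.3907
SPL = 100.7 + (-15.3907) = 85.31

85.31 dB


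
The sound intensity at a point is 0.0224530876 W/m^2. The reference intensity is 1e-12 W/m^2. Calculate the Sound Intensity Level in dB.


Given values:
  I = 0.0224530876 W/m^2
  I_ref = 1e-12 W/m^2
Formula: SIL = 10 * log10(I / I_ref)
Compute ratio: I / I_ref = 22453087600
Compute log10: log10(22453087600) = 10.351276
Multiply: SIL = 10 * 10.351276 = 103.51

103.51 dB


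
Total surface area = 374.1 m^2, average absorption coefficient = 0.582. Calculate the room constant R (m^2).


Given values:
  S = 374.1 m^2, alpha = 0.582
Formula: R = S * alpha / (1 - alpha)
Numerator: 374.1 * 0.582 = 217.7262
Denominator: 1 - 0.582 = 0.418
R = 217.7262 / 0.418 = 520.88

520.88 m^2


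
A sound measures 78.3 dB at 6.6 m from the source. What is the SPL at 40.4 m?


Given values:
  SPL1 = 78.3 dB, r1 = 6.6 m, r2 = 40.4 m
Formula: SPL2 = SPL1 - 20 * log10(r2 / r1)
Compute ratio: r2 / r1 = 40.4 / 6.6 = 6.1212
Compute log10: log10(6.1212) = 0.786837
Compute drop: 20 * 0.786837 = 15.7367
SPL2 = 78.3 - 15.7367 = 62.56

62.56 dB


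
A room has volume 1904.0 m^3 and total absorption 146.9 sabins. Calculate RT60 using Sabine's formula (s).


Given values:
  V = 1904.0 m^3
  A = 146.9 sabins
Formula: RT60 = 0.161 * V / A
Numerator: 0.161 * 1904.0 = 306.544
RT60 = 306.544 / 146.9 = 2.087

2.087 s


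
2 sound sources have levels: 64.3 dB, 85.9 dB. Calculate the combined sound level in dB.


Formula: L_total = 10 * log10( sum(10^(Li/10)) )
  Source 1: 10^(64.3/10) = 2691534.8039
  Source 2: 10^(85.9/10) = 389045144.9943
Sum of linear values = 391736679.7982
L_total = 10 * log10(391736679.7982) = 85.93

85.93 dB


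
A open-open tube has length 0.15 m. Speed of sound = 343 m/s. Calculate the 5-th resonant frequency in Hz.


Given values:
  Tube type: open-open, L = 0.15 m, c = 343 m/s, n = 5
Formula: f_n = n * c / (2 * L)
Compute 2 * L = 2 * 0.15 = 0.3
f = 5 * 343 / 0.3
f = 5716.67

5716.67 Hz


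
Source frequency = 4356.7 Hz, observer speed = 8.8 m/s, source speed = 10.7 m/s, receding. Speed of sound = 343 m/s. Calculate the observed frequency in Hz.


Given values:
  f_s = 4356.7 Hz, v_o = 8.8 m/s, v_s = 10.7 m/s
  Direction: receding
Formula: f_o = f_s * (c - v_o) / (c + v_s)
Numerator: c - v_o = 343 - 8.8 = 334.2
Denominator: c + v_s = 343 + 10.7 = 353.7
f_o = 4356.7 * 334.2 / 353.7 = 4116.51

4116.51 Hz


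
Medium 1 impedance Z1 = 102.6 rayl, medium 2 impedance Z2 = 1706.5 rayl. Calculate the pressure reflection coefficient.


Given values:
  Z1 = 102.6 rayl, Z2 = 1706.5 rayl
Formula: R = (Z2 - Z1) / (Z2 + Z1)
Numerator: Z2 - Z1 = 1706.5 - 102.6 = 1603.9
Denominator: Z2 + Z1 = 1706.5 + 102.6 = 1809.1
R = 1603.9 / 1809.1 = 0.8866

0.8866


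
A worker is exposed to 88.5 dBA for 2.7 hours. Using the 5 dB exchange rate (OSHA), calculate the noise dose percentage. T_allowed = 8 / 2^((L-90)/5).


Given values:
  L = 88.5 dBA, T = 2.7 hours
Formula: T_allowed = 8 / 2^((L - 90) / 5)
Compute exponent: (88.5 - 90) / 5 = -0.3
Compute 2^(-0.3) = 0.812252
T_allowed = 8 / 0.812252 = 9.84916 hours
Dose = (T / T_allowed) * 100
Dose = (2.7 / 9.84916) * 100 = 27.41

27.41 %


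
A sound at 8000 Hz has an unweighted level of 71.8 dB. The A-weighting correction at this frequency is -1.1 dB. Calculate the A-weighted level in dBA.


Given values:
  SPL = 71.8 dB
  A-weighting at 8000 Hz = -1.1 dB
Formula: L_A = SPL + A_weight
L_A = 71.8 + (-1.1)
L_A = 70.7

70.7 dBA


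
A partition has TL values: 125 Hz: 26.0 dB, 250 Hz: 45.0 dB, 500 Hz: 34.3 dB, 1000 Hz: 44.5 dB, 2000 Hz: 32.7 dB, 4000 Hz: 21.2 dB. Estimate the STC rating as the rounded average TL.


Given TL values at each frequency:
  125 Hz: 26.0 dB
  250 Hz: 45.0 dB
  500 Hz: 34.3 dB
  1000 Hz: 44.5 dB
  2000 Hz: 32.7 dB
  4000 Hz: 21.2 dB
Formula: STC ~ round(average of TL values)
Sum = 26.0 + 45.0 + 34.3 + 44.5 + 32.7 + 21.2 = 203.7
Average = 203.7 / 6 = 33.95
Rounded: 34

34


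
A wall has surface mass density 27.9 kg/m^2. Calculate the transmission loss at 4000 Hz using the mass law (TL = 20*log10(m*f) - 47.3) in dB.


Given values:
  m = 27.9 kg/m^2, f = 4000 Hz
Formula: TL = 20 * log10(m * f) - 47.3
Compute m * f = 27.9 * 4000 = 111600.0
Compute log10(111600.0) = 5.047664
Compute 20 * 5.047664 = 100.9533
TL = 100.9533 - 47.3 = 53.65

53.65 dB


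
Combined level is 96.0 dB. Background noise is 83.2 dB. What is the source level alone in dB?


Given values:
  L_total = 96.0 dB, L_bg = 83.2 dB
Formula: L_source = 10 * log10(10^(L_total/10) - 10^(L_bg/10))
Convert to linear:
  10^(96.0/10) = 3981071705.535
  10^(83.2/10) = 208929613.0854
Difference: 3981071705.535 - 208929613.0854 = 3772142092.4496
L_source = 10 * log10(3772142092.4496) = 95.77

95.77 dB


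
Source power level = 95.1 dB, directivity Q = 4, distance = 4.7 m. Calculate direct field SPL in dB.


Given values:
  Lw = 95.1 dB, Q = 4, r = 4.7 m
Formula: SPL = Lw + 10 * log10(Q / (4 * pi * r^2))
Compute 4 * pi * r^2 = 4 * pi * 4.7^2 = 277.5911
Compute Q / denom = 4 / 277.5911 = 0.01440968
Compute 10 * log10(0.01440968) = -18.4135
SPL = 95.1 + (-18.4135) = 76.69

76.69 dB


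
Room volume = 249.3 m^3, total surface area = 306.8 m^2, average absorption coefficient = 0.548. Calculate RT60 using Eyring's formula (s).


Given values:
  V = 249.3 m^3, S = 306.8 m^2, alpha = 0.548
Formula: RT60 = 0.161 * V / (-S * ln(1 - alpha))
Compute ln(1 - 0.548) = ln(0.452) = -0.794073
Denominator: -306.8 * -0.794073 = 243.6216
Numerator: 0.161 * 249.3 = 40.1373
RT60 = 40.1373 / 243.6216 = 0.165

0.165 s


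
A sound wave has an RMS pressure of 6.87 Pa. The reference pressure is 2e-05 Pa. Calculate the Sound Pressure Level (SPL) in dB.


Given values:
  p = 6.87 Pa
  p_ref = 2e-05 Pa
Formula: SPL = 20 * log10(p / p_ref)
Compute ratio: p / p_ref = 6.87 / 2e-05 = 343500
Compute log10: log10(343500) = 5.535927
Multiply: SPL = 20 * 5.535927 = 110.72

110.72 dB


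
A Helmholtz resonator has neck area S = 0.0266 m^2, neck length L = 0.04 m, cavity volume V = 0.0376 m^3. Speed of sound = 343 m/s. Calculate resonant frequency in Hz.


Given values:
  S = 0.0266 m^2, L = 0.04 m, V = 0.0376 m^3, c = 343 m/s
Formula: f = (c / (2*pi)) * sqrt(S / (V * L))
Compute V * L = 0.0376 * 0.04 = 0.001504
Compute S / (V * L) = 0.0266 / 0.001504 = 17.6862
Compute sqrt(17.6862) = 4.205496
Compute c / (2*pi) = 343 / 6.283185 = 54.590148
f = 54.590148 * 4.205496 = 229.58

229.58 Hz


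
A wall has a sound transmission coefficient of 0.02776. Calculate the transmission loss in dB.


Given values:
  tau = 0.02776
Formula: TL = 10 * log10(1 / tau)
Compute 1 / tau = 1 / 0.02776 = 36.0231
Compute log10(36.0231) = 1.556581
TL = 10 * 1.556581 = 15.57

15.57 dB


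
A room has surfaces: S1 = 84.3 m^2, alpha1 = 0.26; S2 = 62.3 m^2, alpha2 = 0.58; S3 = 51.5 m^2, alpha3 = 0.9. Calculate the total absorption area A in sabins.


Given surfaces:
  Surface 1: 84.3 * 0.26 = 21.918
  Surface 2: 62.3 * 0.58 = 36.134
  Surface 3: 51.5 * 0.9 = 46.35
Formula: A = sum(Si * alpha_i)
A = 21.918 + 36.134 + 46.35
A = 104.4

104.4 sabins


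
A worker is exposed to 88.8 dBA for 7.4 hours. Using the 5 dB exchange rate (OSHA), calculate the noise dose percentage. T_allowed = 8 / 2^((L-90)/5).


Given values:
  L = 88.8 dBA, T = 7.4 hours
Formula: T_allowed = 8 / 2^((L - 90) / 5)
Compute exponent: (88.8 - 90) / 5 = -0.24
Compute 2^(-0.24) = 0.846745
T_allowed = 8 / 0.846745 = 9.447945 hours
Dose = (T / T_allowed) * 100
Dose = (7.4 / 9.447945) * 100 = 78.32

78.32 %


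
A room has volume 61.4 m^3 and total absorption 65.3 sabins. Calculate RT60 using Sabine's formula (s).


Given values:
  V = 61.4 m^3
  A = 65.3 sabins
Formula: RT60 = 0.161 * V / A
Numerator: 0.161 * 61.4 = 9.8854
RT60 = 9.8854 / 65.3 = 0.151

0.151 s


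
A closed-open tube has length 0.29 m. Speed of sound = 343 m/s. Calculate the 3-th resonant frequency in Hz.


Given values:
  Tube type: closed-open, L = 0.29 m, c = 343 m/s, n = 3
Formula: f_n = (2n - 1) * c / (4 * L)
Compute 2n - 1 = 2*3 - 1 = 5
Compute 4 * L = 4 * 0.29 = 1.16
f = 5 * 343 / 1.16
f = 1478.45

1478.45 Hz


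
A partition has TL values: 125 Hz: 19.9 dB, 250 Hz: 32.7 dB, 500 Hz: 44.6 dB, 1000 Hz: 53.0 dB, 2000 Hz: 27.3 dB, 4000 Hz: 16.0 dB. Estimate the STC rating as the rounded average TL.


Given TL values at each frequency:
  125 Hz: 19.9 dB
  250 Hz: 32.7 dB
  500 Hz: 44.6 dB
  1000 Hz: 53.0 dB
  2000 Hz: 27.3 dB
  4000 Hz: 16.0 dB
Formula: STC ~ round(average of TL values)
Sum = 19.9 + 32.7 + 44.6 + 53.0 + 27.3 + 16.0 = 193.5
Average = 193.5 / 6 = 32.25
Rounded: 32

32


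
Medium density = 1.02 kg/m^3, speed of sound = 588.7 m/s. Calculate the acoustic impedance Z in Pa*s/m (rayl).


Given values:
  rho = 1.02 kg/m^3
  c = 588.7 m/s
Formula: Z = rho * c
Z = 1.02 * 588.7
Z = 600.47

600.47 rayl


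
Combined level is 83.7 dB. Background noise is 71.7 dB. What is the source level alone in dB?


Given values:
  L_total = 83.7 dB, L_bg = 71.7 dB
Formula: L_source = 10 * log10(10^(L_total/10) - 10^(L_bg/10))
Convert to linear:
  10^(83.7/10) = 234422881.532
  10^(71.7/10) = 14791083.8817
Difference: 234422881.532 - 14791083.8817 = 219631797.6503
L_source = 10 * log10(219631797.6503) = 83.42

83.42 dB


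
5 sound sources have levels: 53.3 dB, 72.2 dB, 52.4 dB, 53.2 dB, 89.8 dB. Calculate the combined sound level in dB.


Formula: L_total = 10 * log10( sum(10^(Li/10)) )
  Source 1: 10^(53.3/10) = 213796.209
  Source 2: 10^(72.2/10) = 16595869.0744
  Source 3: 10^(52.4/10) = 173780.0829
  Source 4: 10^(53.2/10) = 208929.6131
  Source 5: 10^(89.8/10) = 954992586.0214
Sum of linear values = 972184961.0008
L_total = 10 * log10(972184961.0008) = 89.88

89.88 dB


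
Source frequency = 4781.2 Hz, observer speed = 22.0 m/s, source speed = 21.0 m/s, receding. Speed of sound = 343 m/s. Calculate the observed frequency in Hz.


Given values:
  f_s = 4781.2 Hz, v_o = 22.0 m/s, v_s = 21.0 m/s
  Direction: receding
Formula: f_o = f_s * (c - v_o) / (c + v_s)
Numerator: c - v_o = 343 - 22.0 = 321.0
Denominator: c + v_s = 343 + 21.0 = 364.0
f_o = 4781.2 * 321.0 / 364.0 = 4216.39

4216.39 Hz


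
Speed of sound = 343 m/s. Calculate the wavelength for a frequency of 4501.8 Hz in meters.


Given values:
  c = 343 m/s, f = 4501.8 Hz
Formula: lambda = c / f
lambda = 343 / 4501.8
lambda = 0.0762

0.0762 m


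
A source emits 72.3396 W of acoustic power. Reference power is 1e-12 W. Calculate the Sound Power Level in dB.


Given values:
  W = 72.3396 W
  W_ref = 1e-12 W
Formula: SWL = 10 * log10(W / W_ref)
Compute ratio: W / W_ref = 72339600000000
Compute log10: log10(72339600000000) = 13.859376
Multiply: SWL = 10 * 13.859376 = 138.59

138.59 dB


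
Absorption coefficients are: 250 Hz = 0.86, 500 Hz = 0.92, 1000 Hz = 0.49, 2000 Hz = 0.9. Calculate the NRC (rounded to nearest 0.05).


Given values:
  a_250 = 0.86, a_500 = 0.92
  a_1000 = 0.49, a_2000 = 0.9
Formula: NRC = (a250 + a500 + a1000 + a2000) / 4
Sum = 0.86 + 0.92 + 0.49 + 0.9 = 3.17
NRC = 3.17 / 4 = 0.7925
Rounded to nearest 0.05: 0.8

0.8


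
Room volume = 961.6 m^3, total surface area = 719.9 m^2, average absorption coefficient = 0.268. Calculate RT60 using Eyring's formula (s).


Given values:
  V = 961.6 m^3, S = 719.9 m^2, alpha = 0.268
Formula: RT60 = 0.161 * V / (-S * ln(1 - alpha))
Compute ln(1 - 0.268) = ln(0.732) = -0.311975
Denominator: -719.9 * -0.311975 = 224.5908
Numerator: 0.161 * 961.6 = 154.8176
RT60 = 154.8176 / 224.5908 = 0.689

0.689 s


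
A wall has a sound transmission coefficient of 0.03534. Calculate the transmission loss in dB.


Given values:
  tau = 0.03534
Formula: TL = 10 * log10(1 / tau)
Compute 1 / tau = 1 / 0.03534 = 28.2965
Compute log10(28.2965) = 1.451733
TL = 10 * 1.451733 = 14.52

14.52 dB


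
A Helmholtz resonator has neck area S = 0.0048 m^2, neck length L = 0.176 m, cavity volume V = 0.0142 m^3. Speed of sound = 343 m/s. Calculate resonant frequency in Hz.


Given values:
  S = 0.0048 m^2, L = 0.176 m, V = 0.0142 m^3, c = 343 m/s
Formula: f = (c / (2*pi)) * sqrt(S / (V * L))
Compute V * L = 0.0142 * 0.176 = 0.0024992
Compute S / (V * L) = 0.0048 / 0.0024992 = 1.9206
Compute sqrt(1.9206) = 1.385857
Compute c / (2*pi) = 343 / 6.283185 = 54.590148
f = 54.590148 * 1.385857 = 75.65

75.65 Hz


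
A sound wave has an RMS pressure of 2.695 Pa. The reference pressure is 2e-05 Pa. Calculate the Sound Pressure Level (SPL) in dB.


Given values:
  p = 2.695 Pa
  p_ref = 2e-05 Pa
Formula: SPL = 20 * log10(p / p_ref)
Compute ratio: p / p_ref = 2.695 / 2e-05 = 134750
Compute log10: log10(134750) = 5.129529
Multiply: SPL = 20 * 5.129529 = 102.59

102.59 dB


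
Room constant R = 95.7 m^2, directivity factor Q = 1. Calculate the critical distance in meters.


Given values:
  R = 95.7 m^2, Q = 1
Formula: d_c = 0.141 * sqrt(Q * R)
Compute Q * R = 1 * 95.7 = 95.7
Compute sqrt(95.7) = 9.7826
d_c = 0.141 * 9.7826 = 1.379

1.379 m


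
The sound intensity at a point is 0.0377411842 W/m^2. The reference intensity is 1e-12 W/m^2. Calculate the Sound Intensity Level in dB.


Given values:
  I = 0.0377411842 W/m^2
  I_ref = 1e-12 W/m^2
Formula: SIL = 10 * log10(I / I_ref)
Compute ratio: I / I_ref = 37741184200
Compute log10: log10(37741184200) = 10.576816
Multiply: SIL = 10 * 10.576816 = 105.77

105.77 dB


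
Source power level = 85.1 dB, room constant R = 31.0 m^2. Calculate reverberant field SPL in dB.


Given values:
  Lw = 85.1 dB, R = 31.0 m^2
Formula: SPL = Lw + 10 * log10(4 / R)
Compute 4 / R = 4 / 31.0 = 0.129032
Compute 10 * log10(0.129032) = -8.893
SPL = 85.1 + (-8.893) = 76.21

76.21 dB


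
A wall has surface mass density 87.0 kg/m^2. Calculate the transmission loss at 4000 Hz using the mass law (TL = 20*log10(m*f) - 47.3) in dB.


Given values:
  m = 87.0 kg/m^2, f = 4000 Hz
Formula: TL = 20 * log10(m * f) - 47.3
Compute m * f = 87.0 * 4000 = 348000.0
Compute log10(348000.0) = 5.541579
Compute 20 * 5.541579 = 110.8316
TL = 110.8316 - 47.3 = 63.53

63.53 dB


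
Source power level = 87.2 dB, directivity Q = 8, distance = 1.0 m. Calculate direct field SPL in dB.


Given values:
  Lw = 87.2 dB, Q = 8, r = 1.0 m
Formula: SPL = Lw + 10 * log10(Q / (4 * pi * r^2))
Compute 4 * pi * r^2 = 4 * pi * 1.0^2 = 12.5664
Compute Q / denom = 8 / 12.5664 = 0.63661828
Compute 10 * log10(0.63661828) = -1.9612
SPL = 87.2 + (-1.9612) = 85.24

85.24 dB


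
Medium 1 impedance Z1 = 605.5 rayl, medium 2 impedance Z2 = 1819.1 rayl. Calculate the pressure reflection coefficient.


Given values:
  Z1 = 605.5 rayl, Z2 = 1819.1 rayl
Formula: R = (Z2 - Z1) / (Z2 + Z1)
Numerator: Z2 - Z1 = 1819.1 - 605.5 = 1213.6
Denominator: Z2 + Z1 = 1819.1 + 605.5 = 2424.6
R = 1213.6 / 2424.6 = 0.5005

0.5005


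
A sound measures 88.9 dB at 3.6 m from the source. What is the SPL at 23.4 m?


Given values:
  SPL1 = 88.9 dB, r1 = 3.6 m, r2 = 23.4 m
Formula: SPL2 = SPL1 - 20 * log10(r2 / r1)
Compute ratio: r2 / r1 = 23.4 / 3.6 = 6.5
Compute log10: log10(6.5) = 0.812913
Compute drop: 20 * 0.812913 = 16.2583
SPL2 = 88.9 - 16.2583 = 72.64

72.64 dB


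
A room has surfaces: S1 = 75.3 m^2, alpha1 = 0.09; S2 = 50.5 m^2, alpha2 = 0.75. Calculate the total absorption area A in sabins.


Given surfaces:
  Surface 1: 75.3 * 0.09 = 6.777
  Surface 2: 50.5 * 0.75 = 37.875
Formula: A = sum(Si * alpha_i)
A = 6.777 + 37.875
A = 44.65

44.65 sabins


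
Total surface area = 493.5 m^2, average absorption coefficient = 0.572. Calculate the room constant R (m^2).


Given values:
  S = 493.5 m^2, alpha = 0.572
Formula: R = S * alpha / (1 - alpha)
Numerator: 493.5 * 0.572 = 282.282
Denominator: 1 - 0.572 = 0.428
R = 282.282 / 0.428 = 659.54

659.54 m^2


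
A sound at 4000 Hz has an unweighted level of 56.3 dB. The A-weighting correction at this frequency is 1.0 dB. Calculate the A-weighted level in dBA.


Given values:
  SPL = 56.3 dB
  A-weighting at 4000 Hz = 1.0 dB
Formula: L_A = SPL + A_weight
L_A = 56.3 + (1.0)
L_A = 57.3

57.3 dBA


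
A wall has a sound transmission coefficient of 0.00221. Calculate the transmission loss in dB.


Given values:
  tau = 0.00221
Formula: TL = 10 * log10(1 / tau)
Compute 1 / tau = 1 / 0.00221 = 452.4887
Compute log10(452.4887) = 2.655608
TL = 10 * 2.655608 = 26.56

26.56 dB


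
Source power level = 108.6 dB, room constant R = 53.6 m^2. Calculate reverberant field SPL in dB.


Given values:
  Lw = 108.6 dB, R = 53.6 m^2
Formula: SPL = Lw + 10 * log10(4 / R)
Compute 4 / R = 4 / 53.6 = 0.074627
Compute 10 * log10(0.074627) = -11.271
SPL = 108.6 + (-11.271) = 97.33

97.33 dB


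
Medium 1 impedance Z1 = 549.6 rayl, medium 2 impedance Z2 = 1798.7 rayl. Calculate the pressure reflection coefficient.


Given values:
  Z1 = 549.6 rayl, Z2 = 1798.7 rayl
Formula: R = (Z2 - Z1) / (Z2 + Z1)
Numerator: Z2 - Z1 = 1798.7 - 549.6 = 1249.1
Denominator: Z2 + Z1 = 1798.7 + 549.6 = 2348.3
R = 1249.1 / 2348.3 = 0.5319

0.5319


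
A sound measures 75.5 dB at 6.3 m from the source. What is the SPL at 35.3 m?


Given values:
  SPL1 = 75.5 dB, r1 = 6.3 m, r2 = 35.3 m
Formula: SPL2 = SPL1 - 20 * log10(r2 / r1)
Compute ratio: r2 / r1 = 35.3 / 6.3 = 5.6032
Compute log10: log10(5.6032) = 0.748436
Compute drop: 20 * 0.748436 = 14.9687
SPL2 = 75.5 - 14.9687 = 60.53

60.53 dB


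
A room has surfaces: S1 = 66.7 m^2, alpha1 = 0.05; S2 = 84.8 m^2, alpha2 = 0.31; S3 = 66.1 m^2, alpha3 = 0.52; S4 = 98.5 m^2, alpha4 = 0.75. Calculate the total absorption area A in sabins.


Given surfaces:
  Surface 1: 66.7 * 0.05 = 3.335
  Surface 2: 84.8 * 0.31 = 26.288
  Surface 3: 66.1 * 0.52 = 34.372
  Surface 4: 98.5 * 0.75 = 73.875
Formula: A = sum(Si * alpha_i)
A = 3.335 + 26.288 + 34.372 + 73.875
A = 137.87

137.87 sabins


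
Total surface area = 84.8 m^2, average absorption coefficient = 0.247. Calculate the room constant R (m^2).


Given values:
  S = 84.8 m^2, alpha = 0.247
Formula: R = S * alpha / (1 - alpha)
Numerator: 84.8 * 0.247 = 20.9456
Denominator: 1 - 0.247 = 0.753
R = 20.9456 / 0.753 = 27.82

27.82 m^2


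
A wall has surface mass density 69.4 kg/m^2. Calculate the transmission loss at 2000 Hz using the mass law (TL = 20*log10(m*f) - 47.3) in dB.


Given values:
  m = 69.4 kg/m^2, f = 2000 Hz
Formula: TL = 20 * log10(m * f) - 47.3
Compute m * f = 69.4 * 2000 = 138800.0
Compute log10(138800.0) = 5.142389
Compute 20 * 5.142389 = 102.8478
TL = 102.8478 - 47.3 = 55.55

55.55 dB


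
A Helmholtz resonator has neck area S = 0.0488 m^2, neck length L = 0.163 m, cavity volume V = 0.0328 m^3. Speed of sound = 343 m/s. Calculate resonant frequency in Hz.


Given values:
  S = 0.0488 m^2, L = 0.163 m, V = 0.0328 m^3, c = 343 m/s
Formula: f = (c / (2*pi)) * sqrt(S / (V * L))
Compute V * L = 0.0328 * 0.163 = 0.0053464
Compute S / (V * L) = 0.0488 / 0.0053464 = 9.1276
Compute sqrt(9.1276) = 3.021192
Compute c / (2*pi) = 343 / 6.283185 = 54.590148
f = 54.590148 * 3.021192 = 164.93

164.93 Hz


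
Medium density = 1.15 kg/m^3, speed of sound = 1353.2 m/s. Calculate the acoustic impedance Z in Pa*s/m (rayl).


Given values:
  rho = 1.15 kg/m^3
  c = 1353.2 m/s
Formula: Z = rho * c
Z = 1.15 * 1353.2
Z = 1556.18

1556.18 rayl


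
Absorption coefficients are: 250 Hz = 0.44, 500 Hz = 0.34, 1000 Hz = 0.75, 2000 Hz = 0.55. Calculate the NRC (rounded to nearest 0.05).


Given values:
  a_250 = 0.44, a_500 = 0.34
  a_1000 = 0.75, a_2000 = 0.55
Formula: NRC = (a250 + a500 + a1000 + a2000) / 4
Sum = 0.44 + 0.34 + 0.75 + 0.55 = 2.08
NRC = 2.08 / 4 = 0.52
Rounded to nearest 0.05: 0.5

0.5


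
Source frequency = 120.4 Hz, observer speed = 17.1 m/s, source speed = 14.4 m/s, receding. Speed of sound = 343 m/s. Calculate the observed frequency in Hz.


Given values:
  f_s = 120.4 Hz, v_o = 17.1 m/s, v_s = 14.4 m/s
  Direction: receding
Formula: f_o = f_s * (c - v_o) / (c + v_s)
Numerator: c - v_o = 343 - 17.1 = 325.9
Denominator: c + v_s = 343 + 14.4 = 357.4
f_o = 120.4 * 325.9 / 357.4 = 109.79

109.79 Hz


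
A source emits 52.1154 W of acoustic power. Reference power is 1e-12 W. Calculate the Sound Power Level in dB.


Given values:
  W = 52.1154 W
  W_ref = 1e-12 W
Formula: SWL = 10 * log10(W / W_ref)
Compute ratio: W / W_ref = 52115400000000
Compute log10: log10(52115400000000) = 13.716966
Multiply: SWL = 10 * 13.716966 = 137.17

137.17 dB


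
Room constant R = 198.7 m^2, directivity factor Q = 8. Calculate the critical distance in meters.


Given values:
  R = 198.7 m^2, Q = 8
Formula: d_c = 0.141 * sqrt(Q * R)
Compute Q * R = 8 * 198.7 = 1589.6
Compute sqrt(1589.6) = 39.8698
d_c = 0.141 * 39.8698 = 5.622

5.622 m


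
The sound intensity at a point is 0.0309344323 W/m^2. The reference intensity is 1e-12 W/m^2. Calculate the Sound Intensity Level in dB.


Given values:
  I = 0.0309344323 W/m^2
  I_ref = 1e-12 W/m^2
Formula: SIL = 10 * log10(I / I_ref)
Compute ratio: I / I_ref = 30934432300
Compute log10: log10(30934432300) = 10.490442
Multiply: SIL = 10 * 10.490442 = 104.9

104.9 dB


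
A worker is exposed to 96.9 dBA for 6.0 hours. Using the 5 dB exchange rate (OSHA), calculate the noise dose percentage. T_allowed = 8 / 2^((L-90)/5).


Given values:
  L = 96.9 dBA, T = 6.0 hours
Formula: T_allowed = 8 / 2^((L - 90) / 5)
Compute exponent: (96.9 - 90) / 5 = 1.38
Compute 2^(1.38) = 2.602684
T_allowed = 8 / 2.602684 = 3.07375 hours
Dose = (T / T_allowed) * 100
Dose = (6.0 / 3.07375) * 100 = 195.2

195.2 %


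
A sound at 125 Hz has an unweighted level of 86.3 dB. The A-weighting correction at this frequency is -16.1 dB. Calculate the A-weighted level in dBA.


Given values:
  SPL = 86.3 dB
  A-weighting at 125 Hz = -16.1 dB
Formula: L_A = SPL + A_weight
L_A = 86.3 + (-16.1)
L_A = 70.2

70.2 dBA


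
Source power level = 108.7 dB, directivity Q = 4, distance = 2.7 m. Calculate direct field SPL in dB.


Given values:
  Lw = 108.7 dB, Q = 4, r = 2.7 m
Formula: SPL = Lw + 10 * log10(Q / (4 * pi * r^2))
Compute 4 * pi * r^2 = 4 * pi * 2.7^2 = 91.6088
Compute Q / denom = 4 / 91.6088 = 0.04366393
Compute 10 * log10(0.04366393) = -13.5988
SPL = 108.7 + (-13.5988) = 95.1

95.1 dB


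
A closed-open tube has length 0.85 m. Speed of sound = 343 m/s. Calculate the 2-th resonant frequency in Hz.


Given values:
  Tube type: closed-open, L = 0.85 m, c = 343 m/s, n = 2
Formula: f_n = (2n - 1) * c / (4 * L)
Compute 2n - 1 = 2*2 - 1 = 3
Compute 4 * L = 4 * 0.85 = 3.4
f = 3 * 343 / 3.4
f = 302.65

302.65 Hz


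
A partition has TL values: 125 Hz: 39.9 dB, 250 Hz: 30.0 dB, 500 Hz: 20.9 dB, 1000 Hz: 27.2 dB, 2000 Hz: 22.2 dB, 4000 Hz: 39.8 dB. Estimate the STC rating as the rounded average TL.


Given TL values at each frequency:
  125 Hz: 39.9 dB
  250 Hz: 30.0 dB
  500 Hz: 20.9 dB
  1000 Hz: 27.2 dB
  2000 Hz: 22.2 dB
  4000 Hz: 39.8 dB
Formula: STC ~ round(average of TL values)
Sum = 39.9 + 30.0 + 20.9 + 27.2 + 22.2 + 39.8 = 180.0
Average = 180.0 / 6 = 30.0
Rounded: 30

30


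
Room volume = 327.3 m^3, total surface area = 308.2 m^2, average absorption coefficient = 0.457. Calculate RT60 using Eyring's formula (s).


Given values:
  V = 327.3 m^3, S = 308.2 m^2, alpha = 0.457
Formula: RT60 = 0.161 * V / (-S * ln(1 - alpha))
Compute ln(1 - 0.457) = ln(0.543) = -0.610646
Denominator: -308.2 * -0.610646 = 188.2011
Numerator: 0.161 * 327.3 = 52.6953
RT60 = 52.6953 / 188.2011 = 0.28

0.28 s


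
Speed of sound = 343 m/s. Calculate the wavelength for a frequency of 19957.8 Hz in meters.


Given values:
  c = 343 m/s, f = 19957.8 Hz
Formula: lambda = c / f
lambda = 343 / 19957.8
lambda = 0.0172

0.0172 m


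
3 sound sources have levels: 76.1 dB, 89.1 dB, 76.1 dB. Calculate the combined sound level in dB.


Formula: L_total = 10 * log10( sum(10^(Li/10)) )
  Source 1: 10^(76.1/10) = 40738027.7804
  Source 2: 10^(89.1/10) = 812830516.1641
  Source 3: 10^(76.1/10) = 40738027.7804
Sum of linear values = 894306571.7249
L_total = 10 * log10(894306571.7249) = 89.51

89.51 dB


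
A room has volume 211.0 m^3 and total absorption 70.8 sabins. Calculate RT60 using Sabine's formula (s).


Given values:
  V = 211.0 m^3
  A = 70.8 sabins
Formula: RT60 = 0.161 * V / A
Numerator: 0.161 * 211.0 = 33.971
RT60 = 33.971 / 70.8 = 0.48

0.48 s


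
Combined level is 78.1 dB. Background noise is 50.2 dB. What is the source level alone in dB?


Given values:
  L_total = 78.1 dB, L_bg = 50.2 dB
Formula: L_source = 10 * log10(10^(L_total/10) - 10^(L_bg/10))
Convert to linear:
  10^(78.1/10) = 64565422.9035
  10^(50.2/10) = 104712.8548
Difference: 64565422.9035 - 104712.8548 = 64460710.0487
L_source = 10 * log10(64460710.0487) = 78.09

78.09 dB


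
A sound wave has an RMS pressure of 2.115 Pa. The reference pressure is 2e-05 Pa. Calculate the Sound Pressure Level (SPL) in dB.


Given values:
  p = 2.115 Pa
  p_ref = 2e-05 Pa
Formula: SPL = 20 * log10(p / p_ref)
Compute ratio: p / p_ref = 2.115 / 2e-05 = 105750
Compute log10: log10(105750) = 5.02428
Multiply: SPL = 20 * 5.02428 = 100.49

100.49 dB


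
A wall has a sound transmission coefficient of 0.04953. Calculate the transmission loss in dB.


Given values:
  tau = 0.04953
Formula: TL = 10 * log10(1 / tau)
Compute 1 / tau = 1 / 0.04953 = 20.1898
Compute log10(20.1898) = 1.305132
TL = 10 * 1.305132 = 13.05

13.05 dB


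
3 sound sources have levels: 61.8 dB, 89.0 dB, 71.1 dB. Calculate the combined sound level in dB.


Formula: L_total = 10 * log10( sum(10^(Li/10)) )
  Source 1: 10^(61.8/10) = 1513561.2484
  Source 2: 10^(89.0/10) = 794328234.7243
  Source 3: 10^(71.1/10) = 12882495.5169
Sum of linear values = 808724291.4896
L_total = 10 * log10(808724291.4896) = 89.08

89.08 dB


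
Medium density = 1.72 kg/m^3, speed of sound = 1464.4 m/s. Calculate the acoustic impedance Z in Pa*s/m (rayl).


Given values:
  rho = 1.72 kg/m^3
  c = 1464.4 m/s
Formula: Z = rho * c
Z = 1.72 * 1464.4
Z = 2518.77

2518.77 rayl


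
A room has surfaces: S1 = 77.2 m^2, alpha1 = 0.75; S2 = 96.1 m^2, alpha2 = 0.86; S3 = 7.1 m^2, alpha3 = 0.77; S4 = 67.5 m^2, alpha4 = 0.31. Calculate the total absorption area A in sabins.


Given surfaces:
  Surface 1: 77.2 * 0.75 = 57.9
  Surface 2: 96.1 * 0.86 = 82.646
  Surface 3: 7.1 * 0.77 = 5.467
  Surface 4: 67.5 * 0.31 = 20.925
Formula: A = sum(Si * alpha_i)
A = 57.9 + 82.646 + 5.467 + 20.925
A = 166.94

166.94 sabins


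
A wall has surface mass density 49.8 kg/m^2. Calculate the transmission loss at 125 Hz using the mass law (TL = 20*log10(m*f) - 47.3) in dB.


Given values:
  m = 49.8 kg/m^2, f = 125 Hz
Formula: TL = 20 * log10(m * f) - 47.3
Compute m * f = 49.8 * 125 = 6225.0
Compute log10(6225.0) = 3.794139
Compute 20 * 3.794139 = 75.8828
TL = 75.8828 - 47.3 = 28.58

28.58 dB


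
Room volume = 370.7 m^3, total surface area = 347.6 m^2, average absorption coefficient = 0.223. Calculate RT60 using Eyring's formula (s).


Given values:
  V = 370.7 m^3, S = 347.6 m^2, alpha = 0.223
Formula: RT60 = 0.161 * V / (-S * ln(1 - alpha))
Compute ln(1 - 0.223) = ln(0.777) = -0.252315
Denominator: -347.6 * -0.252315 = 87.7047
Numerator: 0.161 * 370.7 = 59.6827
RT60 = 59.6827 / 87.7047 = 0.68

0.68 s


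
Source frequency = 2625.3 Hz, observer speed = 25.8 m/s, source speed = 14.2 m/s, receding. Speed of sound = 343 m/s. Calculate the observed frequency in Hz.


Given values:
  f_s = 2625.3 Hz, v_o = 25.8 m/s, v_s = 14.2 m/s
  Direction: receding
Formula: f_o = f_s * (c - v_o) / (c + v_s)
Numerator: c - v_o = 343 - 25.8 = 317.2
Denominator: c + v_s = 343 + 14.2 = 357.2
f_o = 2625.3 * 317.2 / 357.2 = 2331.31

2331.31 Hz


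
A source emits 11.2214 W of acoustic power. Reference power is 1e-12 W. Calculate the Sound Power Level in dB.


Given values:
  W = 11.2214 W
  W_ref = 1e-12 W
Formula: SWL = 10 * log10(W / W_ref)
Compute ratio: W / W_ref = 11221400000000
Compute log10: log10(11221400000000) = 13.050047
Multiply: SWL = 10 * 13.050047 = 130.5

130.5 dB


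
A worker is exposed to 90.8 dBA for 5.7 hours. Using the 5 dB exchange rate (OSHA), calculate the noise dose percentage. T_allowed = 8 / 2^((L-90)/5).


Given values:
  L = 90.8 dBA, T = 5.7 hours
Formula: T_allowed = 8 / 2^((L - 90) / 5)
Compute exponent: (90.8 - 90) / 5 = 0.16
Compute 2^(0.16) = 1.117287
T_allowed = 8 / 1.117287 = 7.160201 hours
Dose = (T / T_allowed) * 100
Dose = (5.7 / 7.160201) * 100 = 79.61

79.61 %


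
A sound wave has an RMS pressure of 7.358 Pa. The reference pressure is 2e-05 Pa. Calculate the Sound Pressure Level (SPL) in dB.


Given values:
  p = 7.358 Pa
  p_ref = 2e-05 Pa
Formula: SPL = 20 * log10(p / p_ref)
Compute ratio: p / p_ref = 7.358 / 2e-05 = 367900
Compute log10: log10(367900) = 5.56573
Multiply: SPL = 20 * 5.56573 = 111.31

111.31 dB


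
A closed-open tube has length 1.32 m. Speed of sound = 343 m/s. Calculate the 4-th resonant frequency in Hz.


Given values:
  Tube type: closed-open, L = 1.32 m, c = 343 m/s, n = 4
Formula: f_n = (2n - 1) * c / (4 * L)
Compute 2n - 1 = 2*4 - 1 = 7
Compute 4 * L = 4 * 1.32 = 5.28
f = 7 * 343 / 5.28
f = 454.73

454.73 Hz


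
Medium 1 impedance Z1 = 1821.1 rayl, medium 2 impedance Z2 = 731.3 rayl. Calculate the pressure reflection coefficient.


Given values:
  Z1 = 1821.1 rayl, Z2 = 731.3 rayl
Formula: R = (Z2 - Z1) / (Z2 + Z1)
Numerator: Z2 - Z1 = 731.3 - 1821.1 = -1089.8
Denominator: Z2 + Z1 = 731.3 + 1821.1 = 2552.4
R = -1089.8 / 2552.4 = -0.427

-0.427


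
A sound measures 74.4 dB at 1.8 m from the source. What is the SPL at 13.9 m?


Given values:
  SPL1 = 74.4 dB, r1 = 1.8 m, r2 = 13.9 m
Formula: SPL2 = SPL1 - 20 * log10(r2 / r1)
Compute ratio: r2 / r1 = 13.9 / 1.8 = 7.7222
Compute log10: log10(7.7222) = 0.887741
Compute drop: 20 * 0.887741 = 17.7548
SPL2 = 74.4 - 17.7548 = 56.65

56.65 dB


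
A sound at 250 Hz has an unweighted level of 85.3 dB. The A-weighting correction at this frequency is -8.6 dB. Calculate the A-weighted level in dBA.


Given values:
  SPL = 85.3 dB
  A-weighting at 250 Hz = -8.6 dB
Formula: L_A = SPL + A_weight
L_A = 85.3 + (-8.6)
L_A = 76.7

76.7 dBA


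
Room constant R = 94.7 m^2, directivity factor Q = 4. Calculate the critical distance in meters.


Given values:
  R = 94.7 m^2, Q = 4
Formula: d_c = 0.141 * sqrt(Q * R)
Compute Q * R = 4 * 94.7 = 378.8
Compute sqrt(378.8) = 19.4628
d_c = 0.141 * 19.4628 = 2.744

2.744 m


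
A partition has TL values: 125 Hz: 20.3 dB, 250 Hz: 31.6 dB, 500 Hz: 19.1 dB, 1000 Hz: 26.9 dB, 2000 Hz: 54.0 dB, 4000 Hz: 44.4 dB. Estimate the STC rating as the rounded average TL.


Given TL values at each frequency:
  125 Hz: 20.3 dB
  250 Hz: 31.6 dB
  500 Hz: 19.1 dB
  1000 Hz: 26.9 dB
  2000 Hz: 54.0 dB
  4000 Hz: 44.4 dB
Formula: STC ~ round(average of TL values)
Sum = 20.3 + 31.6 + 19.1 + 26.9 + 54.0 + 44.4 = 196.3
Average = 196.3 / 6 = 32.72
Rounded: 33

33


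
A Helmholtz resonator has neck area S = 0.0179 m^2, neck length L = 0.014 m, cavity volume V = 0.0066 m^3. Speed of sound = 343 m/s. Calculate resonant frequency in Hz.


Given values:
  S = 0.0179 m^2, L = 0.014 m, V = 0.0066 m^3, c = 343 m/s
Formula: f = (c / (2*pi)) * sqrt(S / (V * L))
Compute V * L = 0.0066 * 0.014 = 9.24e-05
Compute S / (V * L) = 0.0179 / 9.24e-05 = 193.7229
Compute sqrt(193.7229) = 13.918437
Compute c / (2*pi) = 343 / 6.283185 = 54.590148
f = 54.590148 * 13.918437 = 759.81

759.81 Hz


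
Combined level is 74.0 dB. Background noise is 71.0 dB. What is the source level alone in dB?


Given values:
  L_total = 74.0 dB, L_bg = 71.0 dB
Formula: L_source = 10 * log10(10^(L_total/10) - 10^(L_bg/10))
Convert to linear:
  10^(74.0/10) = 25118864.3151
  10^(71.0/10) = 12589254.1179
Difference: 25118864.3151 - 12589254.1179 = 12529610.1972
L_source = 10 * log10(12529610.1972) = 70.98

70.98 dB


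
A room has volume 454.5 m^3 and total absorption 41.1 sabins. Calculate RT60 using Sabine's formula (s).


Given values:
  V = 454.5 m^3
  A = 41.1 sabins
Formula: RT60 = 0.161 * V / A
Numerator: 0.161 * 454.5 = 73.1745
RT60 = 73.1745 / 41.1 = 1.78

1.78 s


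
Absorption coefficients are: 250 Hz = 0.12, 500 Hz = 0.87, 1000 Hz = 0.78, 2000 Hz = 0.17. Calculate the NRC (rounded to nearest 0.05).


Given values:
  a_250 = 0.12, a_500 = 0.87
  a_1000 = 0.78, a_2000 = 0.17
Formula: NRC = (a250 + a500 + a1000 + a2000) / 4
Sum = 0.12 + 0.87 + 0.78 + 0.17 = 1.94
NRC = 1.94 / 4 = 0.485
Rounded to nearest 0.05: 0.5

0.5


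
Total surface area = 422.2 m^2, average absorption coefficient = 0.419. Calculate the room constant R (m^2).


Given values:
  S = 422.2 m^2, alpha = 0.419
Formula: R = S * alpha / (1 - alpha)
Numerator: 422.2 * 0.419 = 176.9018
Denominator: 1 - 0.419 = 0.581
R = 176.9018 / 0.581 = 304.48

304.48 m^2


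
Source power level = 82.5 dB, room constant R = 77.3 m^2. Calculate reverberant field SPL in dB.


Given values:
  Lw = 82.5 dB, R = 77.3 m^2
Formula: SPL = Lw + 10 * log10(4 / R)
Compute 4 / R = 4 / 77.3 = 0.051746
Compute 10 * log10(0.051746) = -12.8612
SPL = 82.5 + (-12.8612) = 69.64

69.64 dB


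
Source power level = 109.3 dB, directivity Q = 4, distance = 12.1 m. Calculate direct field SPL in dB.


Given values:
  Lw = 109.3 dB, Q = 4, r = 12.1 m
Formula: SPL = Lw + 10 * log10(Q / (4 * pi * r^2))
Compute 4 * pi * r^2 = 4 * pi * 12.1^2 = 1839.8423
Compute Q / denom = 4 / 1839.8423 = 0.0021741
Compute 10 * log10(0.0021741) = -26.6272
SPL = 109.3 + (-26.6272) = 82.67

82.67 dB


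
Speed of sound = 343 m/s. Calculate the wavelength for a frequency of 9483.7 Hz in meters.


Given values:
  c = 343 m/s, f = 9483.7 Hz
Formula: lambda = c / f
lambda = 343 / 9483.7
lambda = 0.0362

0.0362 m


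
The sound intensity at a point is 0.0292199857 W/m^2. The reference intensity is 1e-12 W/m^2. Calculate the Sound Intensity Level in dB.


Given values:
  I = 0.0292199857 W/m^2
  I_ref = 1e-12 W/m^2
Formula: SIL = 10 * log10(I / I_ref)
Compute ratio: I / I_ref = 29219985700
Compute log10: log10(29219985700) = 10.46568
Multiply: SIL = 10 * 10.46568 = 104.66

104.66 dB


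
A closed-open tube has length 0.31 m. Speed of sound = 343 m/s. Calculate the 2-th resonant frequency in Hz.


Given values:
  Tube type: closed-open, L = 0.31 m, c = 343 m/s, n = 2
Formula: f_n = (2n - 1) * c / (4 * L)
Compute 2n - 1 = 2*2 - 1 = 3
Compute 4 * L = 4 * 0.31 = 1.24
f = 3 * 343 / 1.24
f = 829.84

829.84 Hz


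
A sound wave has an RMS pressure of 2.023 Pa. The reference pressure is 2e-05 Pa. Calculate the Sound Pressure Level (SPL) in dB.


Given values:
  p = 2.023 Pa
  p_ref = 2e-05 Pa
Formula: SPL = 20 * log10(p / p_ref)
Compute ratio: p / p_ref = 2.023 / 2e-05 = 101150
Compute log10: log10(101150) = 5.004966
Multiply: SPL = 20 * 5.004966 = 100.1

100.1 dB


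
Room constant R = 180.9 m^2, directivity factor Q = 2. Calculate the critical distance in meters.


Given values:
  R = 180.9 m^2, Q = 2
Formula: d_c = 0.141 * sqrt(Q * R)
Compute Q * R = 2 * 180.9 = 361.8
Compute sqrt(361.8) = 19.021
d_c = 0.141 * 19.021 = 2.682

2.682 m


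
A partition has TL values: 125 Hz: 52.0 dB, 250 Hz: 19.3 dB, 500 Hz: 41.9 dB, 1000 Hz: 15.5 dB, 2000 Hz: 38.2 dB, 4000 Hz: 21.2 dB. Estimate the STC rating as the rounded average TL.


Given TL values at each frequency:
  125 Hz: 52.0 dB
  250 Hz: 19.3 dB
  500 Hz: 41.9 dB
  1000 Hz: 15.5 dB
  2000 Hz: 38.2 dB
  4000 Hz: 21.2 dB
Formula: STC ~ round(average of TL values)
Sum = 52.0 + 19.3 + 41.9 + 15.5 + 38.2 + 21.2 = 188.1
Average = 188.1 / 6 = 31.35
Rounded: 31

31


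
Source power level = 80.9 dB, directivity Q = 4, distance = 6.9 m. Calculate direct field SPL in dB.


Given values:
  Lw = 80.9 dB, Q = 4, r = 6.9 m
Formula: SPL = Lw + 10 * log10(Q / (4 * pi * r^2))
Compute 4 * pi * r^2 = 4 * pi * 6.9^2 = 598.2849
Compute Q / denom = 4 / 598.2849 = 0.00668578
Compute 10 * log10(0.00668578) = -21.7485
SPL = 80.9 + (-21.7485) = 59.15

59.15 dB


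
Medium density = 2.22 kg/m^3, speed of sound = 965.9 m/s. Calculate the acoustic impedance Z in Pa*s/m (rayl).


Given values:
  rho = 2.22 kg/m^3
  c = 965.9 m/s
Formula: Z = rho * c
Z = 2.22 * 965.9
Z = 2144.3

2144.3 rayl


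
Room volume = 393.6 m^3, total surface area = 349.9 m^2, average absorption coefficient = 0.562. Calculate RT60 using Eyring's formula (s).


Given values:
  V = 393.6 m^3, S = 349.9 m^2, alpha = 0.562
Formula: RT60 = 0.161 * V / (-S * ln(1 - alpha))
Compute ln(1 - 0.562) = ln(0.438) = -0.825536
Denominator: -349.9 * -0.825536 = 288.855
Numerator: 0.161 * 393.6 = 63.3696
RT60 = 63.3696 / 288.855 = 0.219

0.219 s


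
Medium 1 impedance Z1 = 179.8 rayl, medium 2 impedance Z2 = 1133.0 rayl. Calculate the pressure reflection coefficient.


Given values:
  Z1 = 179.8 rayl, Z2 = 1133.0 rayl
Formula: R = (Z2 - Z1) / (Z2 + Z1)
Numerator: Z2 - Z1 = 1133.0 - 179.8 = 953.2
Denominator: Z2 + Z1 = 1133.0 + 179.8 = 1312.8
R = 953.2 / 1312.8 = 0.7261

0.7261


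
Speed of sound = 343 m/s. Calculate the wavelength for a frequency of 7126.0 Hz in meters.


Given values:
  c = 343 m/s, f = 7126.0 Hz
Formula: lambda = c / f
lambda = 343 / 7126.0
lambda = 0.0481

0.0481 m


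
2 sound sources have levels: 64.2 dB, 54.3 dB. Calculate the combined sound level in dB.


Formula: L_total = 10 * log10( sum(10^(Li/10)) )
  Source 1: 10^(64.2/10) = 2630267.9919
  Source 2: 10^(54.3/10) = 269153.4804
Sum of linear values = 2899421.4723
L_total = 10 * log10(2899421.4723) = 64.62

64.62 dB


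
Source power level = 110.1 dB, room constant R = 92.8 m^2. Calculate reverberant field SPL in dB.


Given values:
  Lw = 110.1 dB, R = 92.8 m^2
Formula: SPL = Lw + 10 * log10(4 / R)
Compute 4 / R = 4 / 92.8 = 0.043103
Compute 10 * log10(0.043103) = -13.6549
SPL = 110.1 + (-13.6549) = 96.45

96.45 dB


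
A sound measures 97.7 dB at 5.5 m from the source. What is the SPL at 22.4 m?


Given values:
  SPL1 = 97.7 dB, r1 = 5.5 m, r2 = 22.4 m
Formula: SPL2 = SPL1 - 20 * log10(r2 / r1)
Compute ratio: r2 / r1 = 22.4 / 5.5 = 4.0727
Compute log10: log10(4.0727) = 0.609882
Compute drop: 20 * 0.609882 = 12.1976
SPL2 = 97.7 - 12.1976 = 85.5

85.5 dB


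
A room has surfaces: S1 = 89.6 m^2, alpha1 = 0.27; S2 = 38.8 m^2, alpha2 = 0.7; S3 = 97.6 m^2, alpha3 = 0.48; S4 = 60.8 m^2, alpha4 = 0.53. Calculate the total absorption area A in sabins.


Given surfaces:
  Surface 1: 89.6 * 0.27 = 24.192
  Surface 2: 38.8 * 0.7 = 27.16
  Surface 3: 97.6 * 0.48 = 46.848
  Surface 4: 60.8 * 0.53 = 32.224
Formula: A = sum(Si * alpha_i)
A = 24.192 + 27.16 + 46.848 + 32.224
A = 130.42

130.42 sabins
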